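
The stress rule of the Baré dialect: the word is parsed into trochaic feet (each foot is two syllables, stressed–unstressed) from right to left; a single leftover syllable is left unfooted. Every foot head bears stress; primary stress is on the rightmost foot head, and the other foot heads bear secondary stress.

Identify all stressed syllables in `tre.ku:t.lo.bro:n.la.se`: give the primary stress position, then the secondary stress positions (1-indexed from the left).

Parse right to left into trochaic (ˈσσ) feet: (ˈtre.ku:t) (ˈlo.bro:n) (ˈla.se).
Foot heads (stressed positions): 1, 3, 5.
End Rule Rightmost: primary stress on the rightmost head = syllable 5.
Secondary stress on 1, 3: ˌtre.ku:t.ˌlo.bro:n.ˈla.se.

primary 5, secondary 1, 3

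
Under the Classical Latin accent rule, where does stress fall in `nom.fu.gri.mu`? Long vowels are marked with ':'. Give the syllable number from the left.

Classical Latin: stress the penult if heavy (long vowel or closed), else the antepenult.
Weights: 2 fu L, 3 gri L, 4 mu L.
The penult (syllable 3, gri) is light, so stress falls on the antepenult (syllable 2, fu).
Stress on syllable 2: nom.ˈfu.gri.mu.

2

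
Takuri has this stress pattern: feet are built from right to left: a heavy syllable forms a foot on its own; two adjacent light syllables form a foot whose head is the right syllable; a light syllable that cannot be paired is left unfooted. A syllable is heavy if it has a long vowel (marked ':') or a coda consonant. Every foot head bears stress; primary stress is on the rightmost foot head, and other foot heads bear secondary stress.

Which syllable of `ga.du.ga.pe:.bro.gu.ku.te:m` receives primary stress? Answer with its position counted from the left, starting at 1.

8

Weights: 1 ga L, 2 du L, 3 ga L, 4 pe: H, 5 bro L, 6 gu L, 7 ku L, 8 te:m H.
Parse right to left (heavy = foot alone; LL = one foot; stranded L unfooted): ga (du.ˈga) (ˈpe:) bro (gu.ˈku) (ˈte:m).
Foot heads: 3, 4, 7, 8.
Primary stress on the rightmost head = syllable 8.
Primary stress: syllable 8 → ga.du.ga.pe:.bro.gu.ku.ˈte:m.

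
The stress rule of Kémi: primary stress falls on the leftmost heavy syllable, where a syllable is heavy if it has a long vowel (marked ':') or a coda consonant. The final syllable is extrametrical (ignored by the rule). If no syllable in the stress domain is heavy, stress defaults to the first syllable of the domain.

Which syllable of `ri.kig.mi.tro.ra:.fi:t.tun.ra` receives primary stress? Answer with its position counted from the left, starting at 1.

2

The final syllable (8, ra) is extrametrical; the stress domain is syllables 1–7.
Weights: 1 ri L, 2 kig H, 3 mi L, 4 tro L, 5 ra: H, 6 fi:t H, 7 tun H.
Heavy syllables in the domain: 2, 5, 6, 7. The leftmost is syllable 2 (kig).
Primary stress: syllable 2 → ri.ˈkig.mi.tro.ra:.fi:t.tun.ra.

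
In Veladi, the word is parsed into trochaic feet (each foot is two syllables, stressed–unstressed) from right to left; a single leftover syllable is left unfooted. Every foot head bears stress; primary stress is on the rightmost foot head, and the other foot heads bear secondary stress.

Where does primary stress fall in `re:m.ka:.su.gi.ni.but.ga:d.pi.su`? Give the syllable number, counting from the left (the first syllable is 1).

8

Parse right to left into trochaic (ˈσσ) feet: re:m (ˈka:.su) (ˈgi.ni) (ˈbut.ga:d) (ˈpi.su). Syllable 1 is left unfooted.
Foot heads (stressed positions): 2, 4, 6, 8.
End Rule Rightmost: primary stress on the rightmost head = syllable 8.
Primary stress: syllable 8 → re:m.ka:.su.gi.ni.but.ga:d.ˈpi.su.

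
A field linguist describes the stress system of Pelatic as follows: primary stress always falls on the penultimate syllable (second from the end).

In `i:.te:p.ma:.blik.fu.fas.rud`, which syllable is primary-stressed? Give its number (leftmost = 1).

The word has 7 syllables; the penultimate syllable (second from the end) is syllable 6 (fas).
Primary stress: syllable 6 → i:.te:p.ma:.blik.fu.ˈfas.rud.

6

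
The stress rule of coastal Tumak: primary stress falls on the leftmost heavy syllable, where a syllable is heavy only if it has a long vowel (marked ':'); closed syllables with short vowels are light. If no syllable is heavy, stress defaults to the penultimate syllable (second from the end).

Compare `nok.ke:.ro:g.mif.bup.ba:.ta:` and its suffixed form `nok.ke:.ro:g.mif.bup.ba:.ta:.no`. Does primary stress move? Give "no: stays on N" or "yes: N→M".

no: stays on 2

Base `nok.ke:.ro:g.mif.bup.ba:.ta:` (7 syllables):
  Weights: 1 nok L, 2 ke: H, 3 ro:g H, 4 mif L, 5 bup L, 6 ba: H, 7 ta: H.
  Heavy syllables in the domain: 2, 3, 6, 7. The leftmost is syllable 2 (ke:).
  → primary stress on syllable 2.
Suffixed `nok.ke:.ro:g.mif.bup.ba:.ta:.no` (8 syllables):
  Weights: 1 nok L, 2 ke: H, 3 ro:g H, 4 mif L, 5 bup L, 6 ba: H, 7 ta: H, 8 no L.
  Heavy syllables in the domain: 2, 3, 6, 7. The leftmost is syllable 2 (ke:).
  → primary stress on syllable 2.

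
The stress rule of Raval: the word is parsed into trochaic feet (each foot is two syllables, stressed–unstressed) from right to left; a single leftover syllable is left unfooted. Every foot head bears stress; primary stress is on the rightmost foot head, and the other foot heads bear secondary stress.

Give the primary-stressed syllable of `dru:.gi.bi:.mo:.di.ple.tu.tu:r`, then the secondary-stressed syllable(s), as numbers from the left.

Parse right to left into trochaic (ˈσσ) feet: (ˈdru:.gi) (ˈbi:.mo:) (ˈdi.ple) (ˈtu.tu:r).
Foot heads (stressed positions): 1, 3, 5, 7.
End Rule Rightmost: primary stress on the rightmost head = syllable 7.
Secondary stress on 1, 3, 5: ˌdru:.gi.ˌbi:.mo:.ˌdi.ple.ˈtu.tu:r.

primary 7, secondary 1, 3, 5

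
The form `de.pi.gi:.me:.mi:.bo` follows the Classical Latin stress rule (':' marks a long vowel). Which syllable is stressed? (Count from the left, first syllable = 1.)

Classical Latin: stress the penult if heavy (long vowel or closed), else the antepenult.
Weights: 4 me: H, 5 mi: H, 6 bo L.
The penult (syllable 5, mi:) is heavy, so it takes stress.
Stress on syllable 5: de.pi.gi:.me:.ˈmi:.bo.

5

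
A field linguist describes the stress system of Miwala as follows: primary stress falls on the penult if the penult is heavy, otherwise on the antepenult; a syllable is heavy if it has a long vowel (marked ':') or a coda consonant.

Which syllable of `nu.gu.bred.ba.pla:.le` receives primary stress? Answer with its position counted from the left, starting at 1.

Weights: 4 ba L, 5 pla: H, 6 le L.
The penult (syllable 5, pla:) is heavy, so it takes stress.
Primary stress: syllable 5 → nu.gu.bred.ba.ˈpla:.le.

5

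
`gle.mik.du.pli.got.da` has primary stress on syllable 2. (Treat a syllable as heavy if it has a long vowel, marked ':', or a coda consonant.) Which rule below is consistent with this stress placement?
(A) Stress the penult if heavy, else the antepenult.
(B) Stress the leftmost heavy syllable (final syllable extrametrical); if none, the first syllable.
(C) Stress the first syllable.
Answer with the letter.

B

Rule A → syllable 5 (observed: 2).
Rule B → syllable 2 ✓.
Rule C → syllable 1 (observed: 2).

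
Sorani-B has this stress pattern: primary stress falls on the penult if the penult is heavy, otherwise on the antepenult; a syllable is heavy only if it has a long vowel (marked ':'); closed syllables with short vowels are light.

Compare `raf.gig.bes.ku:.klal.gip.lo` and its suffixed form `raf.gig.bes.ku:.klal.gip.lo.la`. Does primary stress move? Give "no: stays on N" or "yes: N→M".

yes: 5→6

Base `raf.gig.bes.ku:.klal.gip.lo` (7 syllables):
  Weights: 5 klal L, 6 gip L, 7 lo L.
  The penult (syllable 6, gip) is light, so stress falls on the antepenult (syllable 5, klal).
  → primary stress on syllable 5.
Suffixed `raf.gig.bes.ku:.klal.gip.lo.la` (8 syllables):
  Weights: 6 gip L, 7 lo L, 8 la L.
  The penult (syllable 7, lo) is light, so stress falls on the antepenult (syllable 6, gip).
  → primary stress on syllable 6.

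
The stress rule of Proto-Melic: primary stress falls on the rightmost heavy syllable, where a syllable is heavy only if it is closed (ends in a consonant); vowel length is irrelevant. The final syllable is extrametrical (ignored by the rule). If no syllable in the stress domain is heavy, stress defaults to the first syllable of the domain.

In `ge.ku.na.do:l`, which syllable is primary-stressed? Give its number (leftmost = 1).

1

The final syllable (4, do:l) is extrametrical; the stress domain is syllables 1–3.
Weights: 1 ge L, 2 ku L, 3 na L.
No heavy syllable in the domain; default to the first syllable of the domain = syllable 1.
Primary stress: syllable 1 → ˈge.ku.na.do:l.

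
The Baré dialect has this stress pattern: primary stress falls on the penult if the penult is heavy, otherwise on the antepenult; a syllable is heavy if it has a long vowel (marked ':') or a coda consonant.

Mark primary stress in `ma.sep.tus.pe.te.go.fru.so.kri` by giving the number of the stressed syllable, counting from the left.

7

Weights: 7 fru L, 8 so L, 9 kri L.
The penult (syllable 8, so) is light, so stress falls on the antepenult (syllable 7, fru).
Primary stress: syllable 7 → ma.sep.tus.pe.te.go.ˈfru.so.kri.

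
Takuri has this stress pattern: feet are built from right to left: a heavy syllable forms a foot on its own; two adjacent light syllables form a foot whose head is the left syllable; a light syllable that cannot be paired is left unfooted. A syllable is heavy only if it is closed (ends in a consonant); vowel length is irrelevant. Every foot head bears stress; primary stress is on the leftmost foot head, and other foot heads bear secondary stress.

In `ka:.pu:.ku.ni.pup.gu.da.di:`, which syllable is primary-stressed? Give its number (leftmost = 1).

1

Weights: 1 ka: L, 2 pu: L, 3 ku L, 4 ni L, 5 pup H, 6 gu L, 7 da L, 8 di: L.
Parse right to left (heavy = foot alone; LL = one foot; stranded L unfooted): (ˈka:.pu:) (ˈku.ni) (ˈpup) gu (ˈda.di:).
Foot heads: 1, 3, 5, 7.
Primary stress on the leftmost head = syllable 1.
Primary stress: syllable 1 → ˈka:.pu:.ku.ni.pup.gu.da.di:.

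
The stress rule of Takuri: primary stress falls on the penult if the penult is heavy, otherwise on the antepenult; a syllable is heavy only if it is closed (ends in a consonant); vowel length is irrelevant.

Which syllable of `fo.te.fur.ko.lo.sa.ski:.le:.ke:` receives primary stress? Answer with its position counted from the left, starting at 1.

7

Weights: 7 ski: L, 8 le: L, 9 ke: L.
The penult (syllable 8, le:) is light, so stress falls on the antepenult (syllable 7, ski:).
Primary stress: syllable 7 → fo.te.fur.ko.lo.sa.ˈski:.le:.ke:.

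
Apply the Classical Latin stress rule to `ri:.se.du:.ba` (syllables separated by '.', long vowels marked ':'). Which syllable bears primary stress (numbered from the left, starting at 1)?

3

Classical Latin: stress the penult if heavy (long vowel or closed), else the antepenult.
Weights: 2 se L, 3 du: H, 4 ba L.
The penult (syllable 3, du:) is heavy, so it takes stress.
Stress on syllable 3: ri:.se.ˈdu:.ba.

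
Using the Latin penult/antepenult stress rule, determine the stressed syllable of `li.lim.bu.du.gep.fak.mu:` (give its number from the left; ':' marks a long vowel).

Classical Latin: stress the penult if heavy (long vowel or closed), else the antepenult.
Weights: 5 gep H, 6 fak H, 7 mu: H.
The penult (syllable 6, fak) is heavy, so it takes stress.
Stress on syllable 6: li.lim.bu.du.gep.ˈfak.mu:.

6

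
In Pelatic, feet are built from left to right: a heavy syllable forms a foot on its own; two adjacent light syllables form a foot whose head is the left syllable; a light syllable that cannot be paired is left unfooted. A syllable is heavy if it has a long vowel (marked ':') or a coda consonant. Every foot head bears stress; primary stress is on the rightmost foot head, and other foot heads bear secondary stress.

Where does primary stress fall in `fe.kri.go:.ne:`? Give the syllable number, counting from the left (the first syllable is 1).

4

Weights: 1 fe L, 2 kri L, 3 go: H, 4 ne: H.
Parse left to right (heavy = foot alone; LL = one foot; stranded L unfooted): (ˈfe.kri) (ˈgo:) (ˈne:).
Foot heads: 1, 3, 4.
Primary stress on the rightmost head = syllable 4.
Primary stress: syllable 4 → fe.kri.go:.ˈne:.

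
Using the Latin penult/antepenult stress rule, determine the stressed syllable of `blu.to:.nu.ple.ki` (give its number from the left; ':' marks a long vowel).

Classical Latin: stress the penult if heavy (long vowel or closed), else the antepenult.
Weights: 3 nu L, 4 ple L, 5 ki L.
The penult (syllable 4, ple) is light, so stress falls on the antepenult (syllable 3, nu).
Stress on syllable 3: blu.to:.ˈnu.ple.ki.

3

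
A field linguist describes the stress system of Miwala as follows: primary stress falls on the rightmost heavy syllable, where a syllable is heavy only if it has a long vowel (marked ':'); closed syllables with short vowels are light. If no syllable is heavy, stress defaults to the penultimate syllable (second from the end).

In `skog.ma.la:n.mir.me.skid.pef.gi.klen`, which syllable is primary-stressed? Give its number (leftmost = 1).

Weights: 1 skog L, 2 ma L, 3 la:n H, 4 mir L, 5 me L, 6 skid L, 7 pef L, 8 gi L, 9 klen L.
Heavy syllables in the domain: 3. The rightmost is syllable 3 (la:n).
Primary stress: syllable 3 → skog.ma.ˈla:n.mir.me.skid.pef.gi.klen.

3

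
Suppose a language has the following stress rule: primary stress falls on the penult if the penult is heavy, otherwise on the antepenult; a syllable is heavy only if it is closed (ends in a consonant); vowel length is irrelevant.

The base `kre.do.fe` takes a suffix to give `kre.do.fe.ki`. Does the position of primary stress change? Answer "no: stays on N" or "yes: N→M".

Base `kre.do.fe` (3 syllables):
  Weights: 1 kre L, 2 do L, 3 fe L.
  The penult (syllable 2, do) is light, so stress falls on the antepenult (syllable 1, kre).
  → primary stress on syllable 1.
Suffixed `kre.do.fe.ki` (4 syllables):
  Weights: 2 do L, 3 fe L, 4 ki L.
  The penult (syllable 3, fe) is light, so stress falls on the antepenult (syllable 2, do).
  → primary stress on syllable 2.

yes: 1→2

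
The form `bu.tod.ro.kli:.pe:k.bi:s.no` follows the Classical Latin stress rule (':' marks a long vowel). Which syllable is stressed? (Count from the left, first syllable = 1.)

Classical Latin: stress the penult if heavy (long vowel or closed), else the antepenult.
Weights: 5 pe:k H, 6 bi:s H, 7 no L.
The penult (syllable 6, bi:s) is heavy, so it takes stress.
Stress on syllable 6: bu.tod.ro.kli:.pe:k.ˈbi:s.no.

6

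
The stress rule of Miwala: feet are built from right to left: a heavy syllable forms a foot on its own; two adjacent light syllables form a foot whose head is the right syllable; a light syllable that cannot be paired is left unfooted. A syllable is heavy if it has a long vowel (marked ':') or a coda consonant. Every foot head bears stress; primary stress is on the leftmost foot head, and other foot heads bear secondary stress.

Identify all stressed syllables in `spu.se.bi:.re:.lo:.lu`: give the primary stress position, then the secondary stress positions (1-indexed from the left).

primary 2, secondary 3, 4, 5

Weights: 1 spu L, 2 se L, 3 bi: H, 4 re: H, 5 lo: H, 6 lu L.
Parse right to left (heavy = foot alone; LL = one foot; stranded L unfooted): (spu.ˈse) (ˈbi:) (ˈre:) (ˈlo:) lu.
Foot heads: 2, 3, 4, 5.
Primary stress on the leftmost head = syllable 2.
Secondary stress on 3, 4, 5: spu.ˈse.ˌbi:.ˌre:.ˌlo:.lu.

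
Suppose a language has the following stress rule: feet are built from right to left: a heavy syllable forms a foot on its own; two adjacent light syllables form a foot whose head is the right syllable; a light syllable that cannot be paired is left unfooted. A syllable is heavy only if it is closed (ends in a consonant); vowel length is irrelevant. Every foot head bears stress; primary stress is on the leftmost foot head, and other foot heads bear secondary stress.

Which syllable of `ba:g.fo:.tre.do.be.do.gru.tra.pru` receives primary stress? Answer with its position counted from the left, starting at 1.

Weights: 1 ba:g H, 2 fo: L, 3 tre L, 4 do L, 5 be L, 6 do L, 7 gru L, 8 tra L, 9 pru L.
Parse right to left (heavy = foot alone; LL = one foot; stranded L unfooted): (ˈba:g) (fo:.ˈtre) (do.ˈbe) (do.ˈgru) (tra.ˈpru).
Foot heads: 1, 3, 5, 7, 9.
Primary stress on the leftmost head = syllable 1.
Primary stress: syllable 1 → ˈba:g.fo:.tre.do.be.do.gru.tra.pru.

1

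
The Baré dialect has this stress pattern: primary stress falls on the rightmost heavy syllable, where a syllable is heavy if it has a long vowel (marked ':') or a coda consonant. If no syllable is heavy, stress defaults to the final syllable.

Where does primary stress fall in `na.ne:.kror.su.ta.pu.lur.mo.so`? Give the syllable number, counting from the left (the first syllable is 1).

Weights: 1 na L, 2 ne: H, 3 kror H, 4 su L, 5 ta L, 6 pu L, 7 lur H, 8 mo L, 9 so L.
Heavy syllables in the domain: 2, 3, 7. The rightmost is syllable 7 (lur).
Primary stress: syllable 7 → na.ne:.kror.su.ta.pu.ˈlur.mo.so.

7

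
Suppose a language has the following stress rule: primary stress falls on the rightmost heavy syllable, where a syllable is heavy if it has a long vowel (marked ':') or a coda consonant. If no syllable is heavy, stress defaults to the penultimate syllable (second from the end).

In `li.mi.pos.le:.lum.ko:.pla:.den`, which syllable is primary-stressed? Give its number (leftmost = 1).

Weights: 1 li L, 2 mi L, 3 pos H, 4 le: H, 5 lum H, 6 ko: H, 7 pla: H, 8 den H.
Heavy syllables in the domain: 3, 4, 5, 6, 7, 8. The rightmost is syllable 8 (den).
Primary stress: syllable 8 → li.mi.pos.le:.lum.ko:.pla:.ˈden.

8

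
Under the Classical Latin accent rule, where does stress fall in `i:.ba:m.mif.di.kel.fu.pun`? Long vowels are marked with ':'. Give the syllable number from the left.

Classical Latin: stress the penult if heavy (long vowel or closed), else the antepenult.
Weights: 5 kel H, 6 fu L, 7 pun H.
The penult (syllable 6, fu) is light, so stress falls on the antepenult (syllable 5, kel).
Stress on syllable 5: i:.ba:m.mif.di.ˈkel.fu.pun.

5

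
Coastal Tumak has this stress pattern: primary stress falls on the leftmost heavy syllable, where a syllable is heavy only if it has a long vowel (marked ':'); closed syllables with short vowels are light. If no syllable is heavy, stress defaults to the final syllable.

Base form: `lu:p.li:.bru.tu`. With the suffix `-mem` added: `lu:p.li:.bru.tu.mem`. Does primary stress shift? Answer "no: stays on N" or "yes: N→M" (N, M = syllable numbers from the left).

Base `lu:p.li:.bru.tu` (4 syllables):
  Weights: 1 lu:p H, 2 li: H, 3 bru L, 4 tu L.
  Heavy syllables in the domain: 1, 2. The leftmost is syllable 1 (lu:p).
  → primary stress on syllable 1.
Suffixed `lu:p.li:.bru.tu.mem` (5 syllables):
  Weights: 1 lu:p H, 2 li: H, 3 bru L, 4 tu L, 5 mem L.
  Heavy syllables in the domain: 1, 2. The leftmost is syllable 1 (lu:p).
  → primary stress on syllable 1.

no: stays on 1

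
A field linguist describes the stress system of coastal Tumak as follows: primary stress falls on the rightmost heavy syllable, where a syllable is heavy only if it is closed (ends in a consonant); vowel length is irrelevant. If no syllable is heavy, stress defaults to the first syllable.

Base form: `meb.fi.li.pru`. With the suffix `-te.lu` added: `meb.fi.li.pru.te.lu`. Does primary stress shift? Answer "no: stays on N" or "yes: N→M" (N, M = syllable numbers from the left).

Base `meb.fi.li.pru` (4 syllables):
  Weights: 1 meb H, 2 fi L, 3 li L, 4 pru L.
  Heavy syllables in the domain: 1. The rightmost is syllable 1 (meb).
  → primary stress on syllable 1.
Suffixed `meb.fi.li.pru.te.lu` (6 syllables):
  Weights: 1 meb H, 2 fi L, 3 li L, 4 pru L, 5 te L, 6 lu L.
  Heavy syllables in the domain: 1. The rightmost is syllable 1 (meb).
  → primary stress on syllable 1.

no: stays on 1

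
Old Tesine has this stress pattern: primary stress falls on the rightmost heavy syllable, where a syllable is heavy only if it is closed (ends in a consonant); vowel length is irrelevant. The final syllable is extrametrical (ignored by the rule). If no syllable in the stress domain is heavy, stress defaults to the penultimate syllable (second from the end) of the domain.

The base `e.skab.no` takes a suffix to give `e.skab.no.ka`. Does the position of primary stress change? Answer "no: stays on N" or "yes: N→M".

no: stays on 2

Base `e.skab.no` (3 syllables):
  The final syllable (3, no) is extrametrical; the stress domain is syllables 1–2.
  Weights: 1 e L, 2 skab H.
  Heavy syllables in the domain: 2. The rightmost is syllable 2 (skab).
  → primary stress on syllable 2.
Suffixed `e.skab.no.ka` (4 syllables):
  The final syllable (4, ka) is extrametrical; the stress domain is syllables 1–3.
  Weights: 1 e L, 2 skab H, 3 no L.
  Heavy syllables in the domain: 2. The rightmost is syllable 2 (skab).
  → primary stress on syllable 2.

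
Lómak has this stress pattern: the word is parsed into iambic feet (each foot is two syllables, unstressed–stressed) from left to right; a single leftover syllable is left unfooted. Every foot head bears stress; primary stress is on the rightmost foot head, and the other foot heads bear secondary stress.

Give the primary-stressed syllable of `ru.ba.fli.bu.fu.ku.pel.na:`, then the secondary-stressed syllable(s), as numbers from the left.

primary 8, secondary 2, 4, 6

Parse left to right into iambic (σˈσ) feet: (ru.ˈba) (fli.ˈbu) (fu.ˈku) (pel.ˈna:).
Foot heads (stressed positions): 2, 4, 6, 8.
End Rule Rightmost: primary stress on the rightmost head = syllable 8.
Secondary stress on 2, 4, 6: ru.ˌba.fli.ˌbu.fu.ˌku.pel.ˈna:.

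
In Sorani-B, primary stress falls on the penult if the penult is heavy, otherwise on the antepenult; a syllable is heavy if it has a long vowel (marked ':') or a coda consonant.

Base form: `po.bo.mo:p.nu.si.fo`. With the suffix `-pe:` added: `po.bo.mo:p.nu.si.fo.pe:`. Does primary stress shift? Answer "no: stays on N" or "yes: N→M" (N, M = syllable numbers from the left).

Base `po.bo.mo:p.nu.si.fo` (6 syllables):
  Weights: 4 nu L, 5 si L, 6 fo L.
  The penult (syllable 5, si) is light, so stress falls on the antepenult (syllable 4, nu).
  → primary stress on syllable 4.
Suffixed `po.bo.mo:p.nu.si.fo.pe:` (7 syllables):
  Weights: 5 si L, 6 fo L, 7 pe: H.
  The penult (syllable 6, fo) is light, so stress falls on the antepenult (syllable 5, si).
  → primary stress on syllable 5.

yes: 4→5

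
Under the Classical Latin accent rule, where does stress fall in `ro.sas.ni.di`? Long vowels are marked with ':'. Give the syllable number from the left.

2

Classical Latin: stress the penult if heavy (long vowel or closed), else the antepenult.
Weights: 2 sas H, 3 ni L, 4 di L.
The penult (syllable 3, ni) is light, so stress falls on the antepenult (syllable 2, sas).
Stress on syllable 2: ro.ˈsas.ni.di.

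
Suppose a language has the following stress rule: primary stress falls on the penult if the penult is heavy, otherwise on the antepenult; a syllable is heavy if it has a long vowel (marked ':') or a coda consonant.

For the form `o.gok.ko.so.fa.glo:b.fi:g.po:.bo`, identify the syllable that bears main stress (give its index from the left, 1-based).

Weights: 7 fi:g H, 8 po: H, 9 bo L.
The penult (syllable 8, po:) is heavy, so it takes stress.
Primary stress: syllable 8 → o.gok.ko.so.fa.glo:b.fi:g.ˈpo:.bo.

8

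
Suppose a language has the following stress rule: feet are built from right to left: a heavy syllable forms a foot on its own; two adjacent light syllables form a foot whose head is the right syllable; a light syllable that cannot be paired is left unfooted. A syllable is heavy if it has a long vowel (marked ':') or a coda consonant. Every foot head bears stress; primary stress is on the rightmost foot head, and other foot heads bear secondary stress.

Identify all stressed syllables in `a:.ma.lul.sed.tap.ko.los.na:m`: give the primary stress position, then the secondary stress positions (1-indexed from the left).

Weights: 1 a: H, 2 ma L, 3 lul H, 4 sed H, 5 tap H, 6 ko L, 7 los H, 8 na:m H.
Parse right to left (heavy = foot alone; LL = one foot; stranded L unfooted): (ˈa:) ma (ˈlul) (ˈsed) (ˈtap) ko (ˈlos) (ˈna:m).
Foot heads: 1, 3, 4, 5, 7, 8.
Primary stress on the rightmost head = syllable 8.
Secondary stress on 1, 3, 4, 5, 7: ˌa:.ma.ˌlul.ˌsed.ˌtap.ko.ˌlos.ˈna:m.

primary 8, secondary 1, 3, 4, 5, 7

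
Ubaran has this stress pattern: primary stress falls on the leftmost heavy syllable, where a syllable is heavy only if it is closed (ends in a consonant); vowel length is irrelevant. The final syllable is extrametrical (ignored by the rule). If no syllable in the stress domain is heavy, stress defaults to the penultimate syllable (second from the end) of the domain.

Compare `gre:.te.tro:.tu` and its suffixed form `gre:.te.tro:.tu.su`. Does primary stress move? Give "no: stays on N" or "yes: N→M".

Base `gre:.te.tro:.tu` (4 syllables):
  The final syllable (4, tu) is extrametrical; the stress domain is syllables 1–3.
  Weights: 1 gre: L, 2 te L, 3 tro: L.
  No heavy syllable in the domain; default to the penultimate syllable (second from the end) of the domain = syllable 2.
  → primary stress on syllable 2.
Suffixed `gre:.te.tro:.tu.su` (5 syllables):
  The final syllable (5, su) is extrametrical; the stress domain is syllables 1–4.
  Weights: 1 gre: L, 2 te L, 3 tro: L, 4 tu L.
  No heavy syllable in the domain; default to the penultimate syllable (second from the end) of the domain = syllable 3.
  → primary stress on syllable 3.

yes: 2→3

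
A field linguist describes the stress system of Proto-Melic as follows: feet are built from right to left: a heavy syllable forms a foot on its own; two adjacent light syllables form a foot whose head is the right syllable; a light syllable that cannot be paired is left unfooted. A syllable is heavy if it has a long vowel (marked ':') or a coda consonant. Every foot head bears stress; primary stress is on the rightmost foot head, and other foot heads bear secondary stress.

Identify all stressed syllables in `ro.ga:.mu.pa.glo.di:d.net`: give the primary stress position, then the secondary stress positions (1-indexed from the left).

primary 7, secondary 2, 5, 6

Weights: 1 ro L, 2 ga: H, 3 mu L, 4 pa L, 5 glo L, 6 di:d H, 7 net H.
Parse right to left (heavy = foot alone; LL = one foot; stranded L unfooted): ro (ˈga:) mu (pa.ˈglo) (ˈdi:d) (ˈnet).
Foot heads: 2, 5, 6, 7.
Primary stress on the rightmost head = syllable 7.
Secondary stress on 2, 5, 6: ro.ˌga:.mu.pa.ˌglo.ˌdi:d.ˈnet.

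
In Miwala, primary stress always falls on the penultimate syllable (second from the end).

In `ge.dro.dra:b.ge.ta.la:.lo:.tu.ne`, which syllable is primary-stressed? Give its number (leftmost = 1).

The word has 9 syllables; the penultimate syllable (second from the end) is syllable 8 (tu).
Primary stress: syllable 8 → ge.dro.dra:b.ge.ta.la:.lo:.ˈtu.ne.

8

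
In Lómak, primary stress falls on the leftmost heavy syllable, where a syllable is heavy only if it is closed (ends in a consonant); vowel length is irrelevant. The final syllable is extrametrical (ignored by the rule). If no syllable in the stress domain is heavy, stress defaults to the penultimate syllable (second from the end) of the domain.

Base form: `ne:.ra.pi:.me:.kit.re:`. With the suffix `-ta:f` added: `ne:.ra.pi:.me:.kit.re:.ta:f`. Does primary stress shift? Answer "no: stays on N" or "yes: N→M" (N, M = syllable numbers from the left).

no: stays on 5

Base `ne:.ra.pi:.me:.kit.re:` (6 syllables):
  The final syllable (6, re:) is extrametrical; the stress domain is syllables 1–5.
  Weights: 1 ne: L, 2 ra L, 3 pi: L, 4 me: L, 5 kit H.
  Heavy syllables in the domain: 5. The leftmost is syllable 5 (kit).
  → primary stress on syllable 5.
Suffixed `ne:.ra.pi:.me:.kit.re:.ta:f` (7 syllables):
  The final syllable (7, ta:f) is extrametrical; the stress domain is syllables 1–6.
  Weights: 1 ne: L, 2 ra L, 3 pi: L, 4 me: L, 5 kit H, 6 re: L.
  Heavy syllables in the domain: 5. The leftmost is syllable 5 (kit).
  → primary stress on syllable 5.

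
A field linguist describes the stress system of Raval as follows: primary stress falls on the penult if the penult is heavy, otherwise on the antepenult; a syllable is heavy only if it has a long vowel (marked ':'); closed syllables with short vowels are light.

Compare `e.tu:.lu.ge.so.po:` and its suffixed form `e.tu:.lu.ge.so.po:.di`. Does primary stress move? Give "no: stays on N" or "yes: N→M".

Base `e.tu:.lu.ge.so.po:` (6 syllables):
  Weights: 4 ge L, 5 so L, 6 po: H.
  The penult (syllable 5, so) is light, so stress falls on the antepenult (syllable 4, ge).
  → primary stress on syllable 4.
Suffixed `e.tu:.lu.ge.so.po:.di` (7 syllables):
  Weights: 5 so L, 6 po: H, 7 di L.
  The penult (syllable 6, po:) is heavy, so it takes stress.
  → primary stress on syllable 6.

yes: 4→6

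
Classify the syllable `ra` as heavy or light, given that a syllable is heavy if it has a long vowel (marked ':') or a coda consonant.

`ra`: short vowel, open (no coda). Short vowel, open → light.

light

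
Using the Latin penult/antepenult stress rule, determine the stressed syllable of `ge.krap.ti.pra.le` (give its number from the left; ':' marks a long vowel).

Classical Latin: stress the penult if heavy (long vowel or closed), else the antepenult.
Weights: 3 ti L, 4 pra L, 5 le L.
The penult (syllable 4, pra) is light, so stress falls on the antepenult (syllable 3, ti).
Stress on syllable 3: ge.krap.ˈti.pra.le.

3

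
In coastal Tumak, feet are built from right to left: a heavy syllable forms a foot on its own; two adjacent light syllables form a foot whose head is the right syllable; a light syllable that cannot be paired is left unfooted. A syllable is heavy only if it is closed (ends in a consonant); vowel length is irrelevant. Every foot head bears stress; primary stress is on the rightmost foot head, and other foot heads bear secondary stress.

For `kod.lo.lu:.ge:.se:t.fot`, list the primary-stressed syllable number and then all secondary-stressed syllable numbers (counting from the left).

Weights: 1 kod H, 2 lo L, 3 lu: L, 4 ge: L, 5 se:t H, 6 fot H.
Parse right to left (heavy = foot alone; LL = one foot; stranded L unfooted): (ˈkod) lo (lu:.ˈge:) (ˈse:t) (ˈfot).
Foot heads: 1, 4, 5, 6.
Primary stress on the rightmost head = syllable 6.
Secondary stress on 1, 4, 5: ˌkod.lo.lu:.ˌge:.ˌse:t.ˈfot.

primary 6, secondary 1, 4, 5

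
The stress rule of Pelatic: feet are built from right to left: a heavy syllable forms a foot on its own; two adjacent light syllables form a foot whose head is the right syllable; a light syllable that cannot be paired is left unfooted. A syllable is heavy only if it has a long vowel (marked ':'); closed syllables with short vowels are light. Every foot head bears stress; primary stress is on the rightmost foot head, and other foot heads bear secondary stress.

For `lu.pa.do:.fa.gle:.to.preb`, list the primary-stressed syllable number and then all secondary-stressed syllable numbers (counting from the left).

primary 7, secondary 2, 3, 5

Weights: 1 lu L, 2 pa L, 3 do: H, 4 fa L, 5 gle: H, 6 to L, 7 preb L.
Parse right to left (heavy = foot alone; LL = one foot; stranded L unfooted): (lu.ˈpa) (ˈdo:) fa (ˈgle:) (to.ˈpreb).
Foot heads: 2, 3, 5, 7.
Primary stress on the rightmost head = syllable 7.
Secondary stress on 2, 3, 5: lu.ˌpa.ˌdo:.fa.ˌgle:.to.ˈpreb.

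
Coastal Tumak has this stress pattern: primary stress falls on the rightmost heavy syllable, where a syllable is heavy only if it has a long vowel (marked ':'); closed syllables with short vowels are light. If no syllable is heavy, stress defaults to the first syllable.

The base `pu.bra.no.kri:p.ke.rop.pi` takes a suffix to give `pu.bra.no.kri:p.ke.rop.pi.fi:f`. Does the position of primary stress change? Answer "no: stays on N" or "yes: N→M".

Base `pu.bra.no.kri:p.ke.rop.pi` (7 syllables):
  Weights: 1 pu L, 2 bra L, 3 no L, 4 kri:p H, 5 ke L, 6 rop L, 7 pi L.
  Heavy syllables in the domain: 4. The rightmost is syllable 4 (kri:p).
  → primary stress on syllable 4.
Suffixed `pu.bra.no.kri:p.ke.rop.pi.fi:f` (8 syllables):
  Weights: 1 pu L, 2 bra L, 3 no L, 4 kri:p H, 5 ke L, 6 rop L, 7 pi L, 8 fi:f H.
  Heavy syllables in the domain: 4, 8. The rightmost is syllable 8 (fi:f).
  → primary stress on syllable 8.

yes: 4→8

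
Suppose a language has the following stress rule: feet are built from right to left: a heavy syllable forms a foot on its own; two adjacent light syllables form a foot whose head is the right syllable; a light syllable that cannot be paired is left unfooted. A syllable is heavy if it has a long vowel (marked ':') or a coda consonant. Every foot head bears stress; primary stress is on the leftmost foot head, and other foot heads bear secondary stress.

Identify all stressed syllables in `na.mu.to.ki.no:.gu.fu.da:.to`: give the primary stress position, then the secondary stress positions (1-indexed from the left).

primary 2, secondary 4, 5, 7, 8

Weights: 1 na L, 2 mu L, 3 to L, 4 ki L, 5 no: H, 6 gu L, 7 fu L, 8 da: H, 9 to L.
Parse right to left (heavy = foot alone; LL = one foot; stranded L unfooted): (na.ˈmu) (to.ˈki) (ˈno:) (gu.ˈfu) (ˈda:) to.
Foot heads: 2, 4, 5, 7, 8.
Primary stress on the leftmost head = syllable 2.
Secondary stress on 4, 5, 7, 8: na.ˈmu.to.ˌki.ˌno:.gu.ˌfu.ˌda:.to.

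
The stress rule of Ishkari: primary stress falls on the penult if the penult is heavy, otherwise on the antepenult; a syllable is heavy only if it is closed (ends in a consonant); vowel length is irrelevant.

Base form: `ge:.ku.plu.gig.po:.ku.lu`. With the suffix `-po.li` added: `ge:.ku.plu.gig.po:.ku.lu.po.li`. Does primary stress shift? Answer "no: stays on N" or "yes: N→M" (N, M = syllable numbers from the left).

Base `ge:.ku.plu.gig.po:.ku.lu` (7 syllables):
  Weights: 5 po: L, 6 ku L, 7 lu L.
  The penult (syllable 6, ku) is light, so stress falls on the antepenult (syllable 5, po:).
  → primary stress on syllable 5.
Suffixed `ge:.ku.plu.gig.po:.ku.lu.po.li` (9 syllables):
  Weights: 7 lu L, 8 po L, 9 li L.
  The penult (syllable 8, po) is light, so stress falls on the antepenult (syllable 7, lu).
  → primary stress on syllable 7.

yes: 5→7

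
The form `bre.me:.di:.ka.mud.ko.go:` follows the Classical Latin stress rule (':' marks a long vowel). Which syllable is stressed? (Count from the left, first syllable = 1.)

Classical Latin: stress the penult if heavy (long vowel or closed), else the antepenult.
Weights: 5 mud H, 6 ko L, 7 go: H.
The penult (syllable 6, ko) is light, so stress falls on the antepenult (syllable 5, mud).
Stress on syllable 5: bre.me:.di:.ka.ˈmud.ko.go:.

5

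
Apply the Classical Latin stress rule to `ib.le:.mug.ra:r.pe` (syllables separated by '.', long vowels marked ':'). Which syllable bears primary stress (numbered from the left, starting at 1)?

Classical Latin: stress the penult if heavy (long vowel or closed), else the antepenult.
Weights: 3 mug H, 4 ra:r H, 5 pe L.
The penult (syllable 4, ra:r) is heavy, so it takes stress.
Stress on syllable 4: ib.le:.mug.ˈra:r.pe.

4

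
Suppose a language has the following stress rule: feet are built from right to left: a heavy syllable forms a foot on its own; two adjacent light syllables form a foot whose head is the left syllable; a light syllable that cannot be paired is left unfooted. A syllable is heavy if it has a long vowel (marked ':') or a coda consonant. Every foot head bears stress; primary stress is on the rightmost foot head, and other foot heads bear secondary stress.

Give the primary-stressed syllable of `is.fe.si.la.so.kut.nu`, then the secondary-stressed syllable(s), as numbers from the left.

Weights: 1 is H, 2 fe L, 3 si L, 4 la L, 5 so L, 6 kut H, 7 nu L.
Parse right to left (heavy = foot alone; LL = one foot; stranded L unfooted): (ˈis) (ˈfe.si) (ˈla.so) (ˈkut) nu.
Foot heads: 1, 2, 4, 6.
Primary stress on the rightmost head = syllable 6.
Secondary stress on 1, 2, 4: ˌis.ˌfe.si.ˌla.so.ˈkut.nu.

primary 6, secondary 1, 2, 4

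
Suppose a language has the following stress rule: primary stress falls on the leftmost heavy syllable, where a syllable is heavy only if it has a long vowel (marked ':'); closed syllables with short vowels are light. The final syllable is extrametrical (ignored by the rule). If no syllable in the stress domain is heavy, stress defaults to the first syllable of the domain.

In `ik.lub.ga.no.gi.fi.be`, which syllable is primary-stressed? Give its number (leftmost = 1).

The final syllable (7, be) is extrametrical; the stress domain is syllables 1–6.
Weights: 1 ik L, 2 lub L, 3 ga L, 4 no L, 5 gi L, 6 fi L.
No heavy syllable in the domain; default to the first syllable of the domain = syllable 1.
Primary stress: syllable 1 → ˈik.lub.ga.no.gi.fi.be.

1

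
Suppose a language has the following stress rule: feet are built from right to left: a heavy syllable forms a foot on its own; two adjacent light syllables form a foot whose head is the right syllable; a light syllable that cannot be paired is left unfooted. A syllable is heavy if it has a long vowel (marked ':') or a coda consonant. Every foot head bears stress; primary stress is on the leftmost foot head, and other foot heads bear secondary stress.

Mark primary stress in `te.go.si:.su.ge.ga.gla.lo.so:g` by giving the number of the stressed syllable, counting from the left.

2

Weights: 1 te L, 2 go L, 3 si: H, 4 su L, 5 ge L, 6 ga L, 7 gla L, 8 lo L, 9 so:g H.
Parse right to left (heavy = foot alone; LL = one foot; stranded L unfooted): (te.ˈgo) (ˈsi:) su (ge.ˈga) (gla.ˈlo) (ˈso:g).
Foot heads: 2, 3, 6, 8, 9.
Primary stress on the leftmost head = syllable 2.
Primary stress: syllable 2 → te.ˈgo.si:.su.ge.ga.gla.lo.so:g.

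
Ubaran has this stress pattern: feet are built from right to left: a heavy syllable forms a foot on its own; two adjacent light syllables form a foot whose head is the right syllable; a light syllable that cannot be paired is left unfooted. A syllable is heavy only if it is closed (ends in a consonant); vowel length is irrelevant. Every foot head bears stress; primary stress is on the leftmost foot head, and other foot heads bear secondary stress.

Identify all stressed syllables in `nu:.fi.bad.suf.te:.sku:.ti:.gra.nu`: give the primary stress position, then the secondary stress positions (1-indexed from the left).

primary 2, secondary 3, 4, 7, 9

Weights: 1 nu: L, 2 fi L, 3 bad H, 4 suf H, 5 te: L, 6 sku: L, 7 ti: L, 8 gra L, 9 nu L.
Parse right to left (heavy = foot alone; LL = one foot; stranded L unfooted): (nu:.ˈfi) (ˈbad) (ˈsuf) te: (sku:.ˈti:) (gra.ˈnu).
Foot heads: 2, 3, 4, 7, 9.
Primary stress on the leftmost head = syllable 2.
Secondary stress on 3, 4, 7, 9: nu:.ˈfi.ˌbad.ˌsuf.te:.sku:.ˌti:.gra.ˌnu.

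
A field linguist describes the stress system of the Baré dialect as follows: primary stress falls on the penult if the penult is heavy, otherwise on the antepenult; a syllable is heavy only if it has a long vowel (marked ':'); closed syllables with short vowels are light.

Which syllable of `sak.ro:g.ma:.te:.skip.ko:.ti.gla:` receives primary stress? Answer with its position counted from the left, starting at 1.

6

Weights: 6 ko: H, 7 ti L, 8 gla: H.
The penult (syllable 7, ti) is light, so stress falls on the antepenult (syllable 6, ko:).
Primary stress: syllable 6 → sak.ro:g.ma:.te:.skip.ˈko:.ti.gla:.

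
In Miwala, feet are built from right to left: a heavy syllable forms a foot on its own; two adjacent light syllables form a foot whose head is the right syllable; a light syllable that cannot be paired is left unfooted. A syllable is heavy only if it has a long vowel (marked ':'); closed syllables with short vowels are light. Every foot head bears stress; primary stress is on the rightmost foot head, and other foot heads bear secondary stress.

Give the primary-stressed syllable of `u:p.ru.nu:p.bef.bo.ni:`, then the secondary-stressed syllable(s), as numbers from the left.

primary 6, secondary 1, 3, 5

Weights: 1 u:p H, 2 ru L, 3 nu:p H, 4 bef L, 5 bo L, 6 ni: H.
Parse right to left (heavy = foot alone; LL = one foot; stranded L unfooted): (ˈu:p) ru (ˈnu:p) (bef.ˈbo) (ˈni:).
Foot heads: 1, 3, 5, 6.
Primary stress on the rightmost head = syllable 6.
Secondary stress on 1, 3, 5: ˌu:p.ru.ˌnu:p.bef.ˌbo.ˈni:.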